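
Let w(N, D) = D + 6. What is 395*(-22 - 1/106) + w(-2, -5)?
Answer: -921429/106 ≈ -8692.7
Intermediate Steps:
w(N, D) = 6 + D
395*(-22 - 1/106) + w(-2, -5) = 395*(-22 - 1/106) + (6 - 5) = 395*(-22 - 1*1/106) + 1 = 395*(-22 - 1/106) + 1 = 395*(-2333/106) + 1 = -921535/106 + 1 = -921429/106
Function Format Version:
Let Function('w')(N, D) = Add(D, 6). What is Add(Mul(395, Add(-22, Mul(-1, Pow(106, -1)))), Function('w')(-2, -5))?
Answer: Rational(-921429, 106) ≈ -8692.7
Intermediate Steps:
Function('w')(N, D) = Add(6, D)
Add(Mul(395, Add(-22, Mul(-1, Pow(106, -1)))), Function('w')(-2, -5)) = Add(Mul(395, Add(-22, Mul(-1, Pow(106, -1)))), Add(6, -5)) = Add(Mul(395, Add(-22, Mul(-1, Rational(1, 106)))), 1) = Add(Mul(395, Add(-22, Rational(-1, 106))), 1) = Add(Mul(395, Rational(-2333, 106)), 1) = Add(Rational(-921535, 106), 1) = Rational(-921429, 106)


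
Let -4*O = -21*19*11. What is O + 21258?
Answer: 89421/4 ≈ 22355.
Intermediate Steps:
O = 4389/4 (O = -(-21*19)*11/4 = -(-399)*11/4 = -¼*(-4389) = 4389/4 ≈ 1097.3)
O + 21258 = 4389/4 + 21258 = 89421/4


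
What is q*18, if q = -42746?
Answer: -769428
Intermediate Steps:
q*18 = -42746*18 = -769428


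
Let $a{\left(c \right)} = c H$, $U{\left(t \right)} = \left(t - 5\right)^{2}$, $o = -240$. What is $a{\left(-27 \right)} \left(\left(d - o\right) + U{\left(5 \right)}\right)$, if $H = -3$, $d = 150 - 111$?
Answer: $22599$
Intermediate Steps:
$d = 39$
$U{\left(t \right)} = \left(-5 + t\right)^{2}$
$a{\left(c \right)} = - 3 c$ ($a{\left(c \right)} = c \left(-3\right) = - 3 c$)
$a{\left(-27 \right)} \left(\left(d - o\right) + U{\left(5 \right)}\right) = \left(-3\right) \left(-27\right) \left(\left(39 - -240\right) + \left(-5 + 5\right)^{2}\right) = 81 \left(\left(39 + 240\right) + 0^{2}\right) = 81 \left(279 + 0\right) = 81 \cdot 279 = 22599$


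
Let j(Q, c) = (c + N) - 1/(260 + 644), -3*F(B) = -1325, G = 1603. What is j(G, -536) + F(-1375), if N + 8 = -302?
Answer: -1096555/2712 ≈ -404.33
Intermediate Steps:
F(B) = 1325/3 (F(B) = -1/3*(-1325) = 1325/3)
N = -310 (N = -8 - 302 = -310)
j(Q, c) = -280241/904 + c (j(Q, c) = (c - 310) - 1/(260 + 644) = (-310 + c) - 1/904 = -280241/904 + c)
j(G, -536) + F(-1375) = (-280241/904 - 536) + 1325/3 = -764785/904 + 1325/3 = -1096555/2712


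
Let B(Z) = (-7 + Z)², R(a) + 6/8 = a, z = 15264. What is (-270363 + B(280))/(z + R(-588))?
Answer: -261112/19567 ≈ -13.345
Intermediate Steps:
R(a) = -¾ + a
(-270363 + B(280))/(z + R(-588)) = (-270363 + (-7 + 280)²)/(15264 + (-¾ - 588)) = (-270363 + 273²)/(15264 - 2355/4) = (-270363 + 74529)/(58701/4) = -195834*4/58701 = -261112/19567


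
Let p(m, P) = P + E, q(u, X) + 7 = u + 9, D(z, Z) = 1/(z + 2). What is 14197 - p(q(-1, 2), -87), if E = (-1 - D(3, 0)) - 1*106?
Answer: 71956/5 ≈ 14391.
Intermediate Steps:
D(z, Z) = 1/(2 + z)
q(u, X) = 2 + u (q(u, X) = -7 + (u + 9) = -7 + (9 + u) = 2 + u)
E = -536/5 (E = (-1 - 1/(2 + 3)) - 1*106 = (-1 - 1/5) - 106 = -6/5 - 106 = -536/5 ≈ -107.20)
p(m, P) = -536/5 + P (p(m, P) = P - 536/5 = -536/5 + P)
14197 - p(q(-1, 2), -87) = 14197 - (-536/5 - 87) = 14197 - 1*(-971/5) = 14197 + 971/5 = 71956/5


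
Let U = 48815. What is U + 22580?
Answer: 71395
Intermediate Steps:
U + 22580 = 48815 + 22580 = 71395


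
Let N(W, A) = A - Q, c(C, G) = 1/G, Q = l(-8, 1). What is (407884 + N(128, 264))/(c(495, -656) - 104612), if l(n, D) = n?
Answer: -38250048/9803639 ≈ -3.9016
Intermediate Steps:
Q = -8
N(W, A) = 8 + A (N(W, A) = A - 1*(-8) = A + 8 = 8 + A)
(407884 + N(128, 264))/(c(495, -656) - 104612) = (407884 + (8 + 264))/(1/(-656) - 104612) = (407884 + 272)/(-1/656 - 104612) = 408156/(-68625473/656) = 408156*(-656/68625473) = -38250048/9803639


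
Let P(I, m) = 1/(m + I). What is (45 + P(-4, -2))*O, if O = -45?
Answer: -4035/2 ≈ -2017.5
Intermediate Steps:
P(I, m) = 1/(I + m)
(45 + P(-4, -2))*O = (45 + 1/(-4 - 2))*(-45) = (45 + 1/(-6))*(-45) = (45 - 1/6)*(-45) = (269/6)*(-45) = -4035/2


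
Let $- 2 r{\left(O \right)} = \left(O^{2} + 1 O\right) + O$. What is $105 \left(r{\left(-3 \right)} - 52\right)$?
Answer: $- \frac{11235}{2} \approx -5617.5$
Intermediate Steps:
$r{\left(O \right)} = - O - \frac{O^{2}}{2}$ ($r{\left(O \right)} = - \frac{\left(O^{2} + 1 O\right) + O}{2} = - \frac{\left(O^{2} + O\right) + O}{2} = - \frac{\left(O + O^{2}\right) + O}{2} = - \frac{O^{2} + 2 O}{2} = - O - \frac{O^{2}}{2}$)
$105 \left(r{\left(-3 \right)} - 52\right) = 105 \left(\left(- \frac{1}{2}\right) \left(-3\right) \left(2 - 3\right) - 52\right) = 105 \left(\left(- \frac{1}{2}\right) \left(-3\right) \left(-1\right) - 52\right) = 105 \left(- \frac{3}{2} - 52\right) = 105 \left(- \frac{107}{2}\right) = - \frac{11235}{2}$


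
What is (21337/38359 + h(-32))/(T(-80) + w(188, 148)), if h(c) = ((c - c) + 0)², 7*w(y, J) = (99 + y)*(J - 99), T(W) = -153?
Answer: 21337/71194304 ≈ 0.00029970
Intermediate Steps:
w(y, J) = (-99 + J)*(99 + y)/7 (w(y, J) = ((99 + y)*(J - 99))/7 = ((99 + y)*(-99 + J))/7 = ((-99 + J)*(99 + y))/7 = (-99 + J)*(99 + y)/7)
h(c) = 0 (h(c) = (0 + 0)² = 0² = 0)
(21337/38359 + h(-32))/(T(-80) + w(188, 148)) = (21337/38359 + 0)/(-153 + (-9801/7 - 99/7*188 + (99/7)*148 + (⅐)*148*188)) = (21337*(1/38359) + 0)/(-153 + (-9801/7 - 18612/7 + 14652/7 + 27824/7)) = (21337/38359 + 0)/(-153 + 2009) = (21337/38359)/1856 = (21337/38359)*(1/1856) = 21337/71194304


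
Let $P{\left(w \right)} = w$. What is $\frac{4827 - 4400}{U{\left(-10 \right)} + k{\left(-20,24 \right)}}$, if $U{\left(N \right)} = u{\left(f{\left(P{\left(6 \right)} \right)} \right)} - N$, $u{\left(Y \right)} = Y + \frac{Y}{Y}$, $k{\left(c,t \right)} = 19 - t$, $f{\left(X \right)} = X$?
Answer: $\frac{427}{12} \approx 35.583$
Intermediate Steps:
$u{\left(Y \right)} = 1 + Y$ ($u{\left(Y \right)} = Y + 1 = 1 + Y$)
$U{\left(N \right)} = 7 - N$ ($U{\left(N \right)} = \left(1 + 6\right) - N = 7 - N$)
$\frac{4827 - 4400}{U{\left(-10 \right)} + k{\left(-20,24 \right)}} = \frac{4827 - 4400}{\left(7 - -10\right) + \left(19 - 24\right)} = \frac{427}{\left(7 + 10\right) + \left(19 - 24\right)} = \frac{427}{17 - 5} = \frac{427}{12}$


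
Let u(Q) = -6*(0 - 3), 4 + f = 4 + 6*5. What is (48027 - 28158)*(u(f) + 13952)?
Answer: 277569930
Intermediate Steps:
f = 30 (f = -4 + (4 + 6*5) = -4 + (4 + 30) = -4 + 34 = 30)
u(Q) = 18 (u(Q) = -6*(-3) = 18)
(48027 - 28158)*(u(f) + 13952) = (48027 - 28158)*(18 + 13952) = 19869*13970 = 277569930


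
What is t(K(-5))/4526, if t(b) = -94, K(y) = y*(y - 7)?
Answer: -47/2263 ≈ -0.020769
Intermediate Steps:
K(y) = y*(-7 + y)
t(K(-5))/4526 = -94/4526 = -94*1/4526 = -47/2263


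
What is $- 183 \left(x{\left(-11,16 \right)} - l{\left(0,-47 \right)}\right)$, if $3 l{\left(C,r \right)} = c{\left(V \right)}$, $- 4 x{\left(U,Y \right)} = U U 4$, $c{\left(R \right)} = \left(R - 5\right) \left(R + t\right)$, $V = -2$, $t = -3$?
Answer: $24278$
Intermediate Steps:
$c{\left(R \right)} = \left(-5 + R\right) \left(-3 + R\right)$ ($c{\left(R \right)} = \left(R - 5\right) \left(R - 3\right) = \left(-5 + R\right) \left(-3 + R\right)$)
$x{\left(U,Y \right)} = - U^{2}$ ($x{\left(U,Y \right)} = - \frac{U U 4}{4} = - \frac{U^{2} \cdot 4}{4} = - \frac{4 U^{2}}{4} = - U^{2}$)
$l{\left(C,r \right)} = \frac{35}{3}$ ($l{\left(C,r \right)} = \frac{15 + \left(-2\right)^{2} - -16}{3} = \frac{15 + 4 + 16}{3} = \frac{1}{3} \cdot 35 = \frac{35}{3}$)
$- 183 \left(x{\left(-11,16 \right)} - l{\left(0,-47 \right)}\right) = - 183 \left(- \left(-11\right)^{2} - \frac{35}{3}\right) = - 183 \left(\left(-1\right) 121 - \frac{35}{3}\right) = - 183 \left(-121 - \frac{35}{3}\right) = \left(-183\right) \left(- \frac{398}{3}\right) = 24278$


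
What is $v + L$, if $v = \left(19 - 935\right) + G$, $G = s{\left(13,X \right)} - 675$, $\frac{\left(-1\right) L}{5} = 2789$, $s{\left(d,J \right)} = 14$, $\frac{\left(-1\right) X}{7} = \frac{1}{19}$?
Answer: $-15522$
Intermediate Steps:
$X = - \frac{7}{19} \approx -0.36842$
$L = -13945$ ($L = \left(-5\right) 2789 = -13945$)
$G = -661$ ($G = 14 - 675 = -661$)
$v = -1577$ ($v = \left(19 - 935\right) - 661 = -916 - 661 = -1577$)
$v + L = -1577 - 13945 = -15522$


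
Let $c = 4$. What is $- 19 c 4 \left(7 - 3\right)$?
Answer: $-1216$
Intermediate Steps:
$- 19 c 4 \left(7 - 3\right) = - 19 \cdot 4 \cdot 4 \left(7 - 3\right) = \left(-19\right) 16 \cdot 4 = \left(-304\right) 4 = -1216$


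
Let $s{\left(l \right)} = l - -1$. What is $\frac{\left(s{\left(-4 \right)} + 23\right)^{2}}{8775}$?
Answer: $\frac{16}{351} \approx 0.045584$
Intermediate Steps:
$s{\left(l \right)} = 1 + l$ ($s{\left(l \right)} = l + 1 = 1 + l$)
$\frac{\left(s{\left(-4 \right)} + 23\right)^{2}}{8775} = \frac{\left(\left(1 - 4\right) + 23\right)^{2}}{8775} = \left(-3 + 23\right)^{2} \cdot \frac{1}{8775} = 20^{2} \cdot \frac{1}{8775} = 400 \cdot \frac{1}{8775} = \frac{16}{351}$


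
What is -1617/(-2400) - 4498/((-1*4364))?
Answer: 1487649/872800 ≈ 1.7045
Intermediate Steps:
-1617/(-2400) - 4498/((-1*4364)) = -1617*(-1/2400) - 4498/(-4364) = 539/800 - 4498*(-1/4364) = 539/800 + 2249/2182 = 1487649/872800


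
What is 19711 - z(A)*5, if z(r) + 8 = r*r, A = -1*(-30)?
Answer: 15251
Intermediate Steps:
A = 30
z(r) = -8 + r**2 (z(r) = -8 + r*r = -8 + r**2)
19711 - z(A)*5 = 19711 - (-8 + 30**2)*5 = 19711 - (-8 + 900)*5 = 19711 - 892*5 = 19711 - 1*4460 = 19711 - 4460 = 15251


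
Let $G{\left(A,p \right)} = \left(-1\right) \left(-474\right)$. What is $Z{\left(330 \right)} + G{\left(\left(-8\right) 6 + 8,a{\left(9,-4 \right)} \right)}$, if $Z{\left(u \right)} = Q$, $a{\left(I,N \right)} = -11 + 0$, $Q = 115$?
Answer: $589$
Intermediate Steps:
$a{\left(I,N \right)} = -11$
$Z{\left(u \right)} = 115$
$G{\left(A,p \right)} = 474$
$Z{\left(330 \right)} + G{\left(\left(-8\right) 6 + 8,a{\left(9,-4 \right)} \right)} = 115 + 474 = 589$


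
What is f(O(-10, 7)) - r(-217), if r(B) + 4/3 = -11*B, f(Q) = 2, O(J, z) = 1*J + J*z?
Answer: -7151/3 ≈ -2383.7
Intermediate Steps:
O(J, z) = J + J*z
r(B) = -4/3 - 11*B
f(O(-10, 7)) - r(-217) = 2 - (-4/3 - 11*(-217)) = 2 - (-4/3 + 2387) = 2 - 1*7157/3 = 2 - 7157/3 = -7151/3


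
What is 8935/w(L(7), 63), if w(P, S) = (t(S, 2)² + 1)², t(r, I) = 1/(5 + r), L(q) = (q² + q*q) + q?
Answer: 38208518912/4278125 ≈ 8931.1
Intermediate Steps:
L(q) = q + 2*q² (L(q) = (q² + q²) + q = 2*q² + q = q + 2*q²)
w(P, S) = (1 + (5 + S)⁻²)² (w(P, S) = ((1/(5 + S))² + 1)² = ((5 + S)⁻² + 1)² = (1 + (5 + S)⁻²)²)
8935/w(L(7), 63) = 8935/(((1 + (5 + 63)²)²/(5 + 63)⁴)) = 8935/(((1 + 68²)²/68⁴)) = 8935/(((1 + 4624)²*(1/21381376))) = 8935/((4625²*(1/21381376))) = 8935/((21390625*(1/21381376))) = 8935/(21390625/21381376) = 8935*(21381376/21390625) = 38208518912/4278125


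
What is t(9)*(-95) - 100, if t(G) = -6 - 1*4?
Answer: 850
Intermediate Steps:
t(G) = -10 (t(G) = -6 - 4 = -10)
t(9)*(-95) - 100 = -10*(-95) - 100 = 950 - 100 = 850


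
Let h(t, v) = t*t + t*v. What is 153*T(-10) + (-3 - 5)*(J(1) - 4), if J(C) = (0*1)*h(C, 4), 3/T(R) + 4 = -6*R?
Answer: 2251/56 ≈ 40.196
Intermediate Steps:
h(t, v) = t**2 + t*v
T(R) = 3/(-4 - 6*R)
J(C) = 0 (J(C) = (0*1)*(C*(C + 4)) = 0*(C*(4 + C)) = 0)
153*T(-10) + (-3 - 5)*(J(1) - 4) = 153*(-3/(4 + 6*(-10))) + (-3 - 5)*(0 - 4) = 153*(-3/(4 - 60)) - 8*(-4) = 153*(-3/(-56)) + 32 = 153*(-3*(-1/56)) + 32 = 153*(3/56) + 32 = 459/56 + 32 = 2251/56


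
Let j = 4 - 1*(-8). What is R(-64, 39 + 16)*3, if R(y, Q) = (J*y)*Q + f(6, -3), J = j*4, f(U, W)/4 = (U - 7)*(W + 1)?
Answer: -506856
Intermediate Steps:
f(U, W) = 4*(1 + W)*(-7 + U) (f(U, W) = 4*((U - 7)*(W + 1)) = 4*((-7 + U)*(1 + W)) = 4*((1 + W)*(-7 + U)) = 4*(1 + W)*(-7 + U))
j = 12 (j = 4 + 8 = 12)
J = 48 (J = 12*4 = 48)
R(y, Q) = 8 + 48*Q*y (R(y, Q) = (48*y)*Q + (-28 - 28*(-3) + 4*6 + 4*6*(-3)) = 48*Q*y + (-28 + 84 + 24 - 72) = 48*Q*y + 8 = 8 + 48*Q*y)
R(-64, 39 + 16)*3 = (8 + 48*(39 + 16)*(-64))*3 = (8 + 48*55*(-64))*3 = (8 - 168960)*3 = -168952*3 = -506856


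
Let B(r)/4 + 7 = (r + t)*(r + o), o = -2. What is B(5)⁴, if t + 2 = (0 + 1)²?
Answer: 160000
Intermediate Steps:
t = -1 (t = -2 + (0 + 1)² = -2 + 1² = -2 + 1 = -1)
B(r) = -28 + 4*(-1 + r)*(-2 + r) (B(r) = -28 + 4*((r - 1)*(r - 2)) = -28 + 4*((-1 + r)*(-2 + r)) = -28 + 4*(-1 + r)*(-2 + r))
B(5)⁴ = (-20 - 12*5 + 4*5²)⁴ = (-20 - 60 + 4*25)⁴ = (-20 - 60 + 100)⁴ = 20⁴ = 160000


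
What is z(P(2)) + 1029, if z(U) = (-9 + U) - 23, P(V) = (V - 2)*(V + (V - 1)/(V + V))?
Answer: 997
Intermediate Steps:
P(V) = (-2 + V)*(V + (-1 + V)/(2*V)) (P(V) = (-2 + V)*(V + (-1 + V)/((2*V))) = (-2 + V)*(V + (-1 + V)*(1/(2*V))) = (-2 + V)*(V + (-1 + V)/(2*V)))
z(U) = -32 + U
z(P(2)) + 1029 = (-32 + (-3/2 + 1/2 + 2**2 - 3/2*2)) + 1029 = (-32 + (-3/2 + 1/2 + 4 - 3)) + 1029 = (-32 + 0) + 1029 = -32 + 1029 = 997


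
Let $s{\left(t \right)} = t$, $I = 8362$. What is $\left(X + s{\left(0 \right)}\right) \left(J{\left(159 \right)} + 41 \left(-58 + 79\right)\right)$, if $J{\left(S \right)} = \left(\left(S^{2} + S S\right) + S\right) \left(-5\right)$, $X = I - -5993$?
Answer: $-3628140120$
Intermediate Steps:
$X = 14355$ ($X = 8362 - -5993 = 8362 + 5993 = 14355$)
$J{\left(S \right)} = - 10 S^{2} - 5 S$ ($J{\left(S \right)} = \left(\left(S^{2} + S^{2}\right) + S\right) \left(-5\right) = \left(2 S^{2} + S\right) \left(-5\right) = \left(S + 2 S^{2}\right) \left(-5\right) = - 10 S^{2} - 5 S$)
$\left(X + s{\left(0 \right)}\right) \left(J{\left(159 \right)} + 41 \left(-58 + 79\right)\right) = \left(14355 + 0\right) \left(\left(-5\right) 159 \left(1 + 2 \cdot 159\right) + 41 \left(-58 + 79\right)\right) = 14355 \left(\left(-5\right) 159 \left(1 + 318\right) + 41 \cdot 21\right) = 14355 \left(\left(-5\right) 159 \cdot 319 + 861\right) = 14355 \left(-253605 + 861\right) = 14355 \left(-252744\right) = -3628140120$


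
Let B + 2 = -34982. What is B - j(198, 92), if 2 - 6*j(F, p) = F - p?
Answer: -104900/3 ≈ -34967.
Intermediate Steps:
j(F, p) = ⅓ - F/6 + p/6 (j(F, p) = ⅓ - (F - p)/6 = ⅓ + (-F/6 + p/6) = ⅓ - F/6 + p/6)
B = -34984 (B = -2 - 34982 = -34984)
B - j(198, 92) = -34984 - (⅓ - ⅙*198 + (⅙)*92) = -34984 - (⅓ - 33 + 46/3) = -34984 - 1*(-52/3) = -34984 + 52/3 = -104900/3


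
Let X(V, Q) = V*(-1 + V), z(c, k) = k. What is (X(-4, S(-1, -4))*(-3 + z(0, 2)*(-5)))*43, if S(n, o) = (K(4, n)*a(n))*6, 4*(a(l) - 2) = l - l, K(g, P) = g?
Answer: -11180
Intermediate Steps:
a(l) = 2 (a(l) = 2 + (l - l)/4 = 2 + (1/4)*0 = 2 + 0 = 2)
S(n, o) = 48 (S(n, o) = (4*2)*6 = 8*6 = 48)
(X(-4, S(-1, -4))*(-3 + z(0, 2)*(-5)))*43 = ((-4*(-1 - 4))*(-3 + 2*(-5)))*43 = ((-4*(-5))*(-3 - 10))*43 = (20*(-13))*43 = -260*43 = -11180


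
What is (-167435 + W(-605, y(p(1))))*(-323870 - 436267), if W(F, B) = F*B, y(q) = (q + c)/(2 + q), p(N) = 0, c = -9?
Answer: 250408131225/2 ≈ 1.2520e+11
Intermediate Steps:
y(q) = (-9 + q)/(2 + q) (y(q) = (q - 9)/(2 + q) = (-9 + q)/(2 + q))
W(F, B) = B*F
(-167435 + W(-605, y(p(1))))*(-323870 - 436267) = (-167435 + ((-9 + 0)/(2 + 0))*(-605))*(-323870 - 436267) = (-167435 + (-9/2)*(-605))*(-760137) = (-167435 + ((1/2)*(-9))*(-605))*(-760137) = (-167435 - 9/2*(-605))*(-760137) = (-167435 + 5445/2)*(-760137) = -329425/2*(-760137) = 250408131225/2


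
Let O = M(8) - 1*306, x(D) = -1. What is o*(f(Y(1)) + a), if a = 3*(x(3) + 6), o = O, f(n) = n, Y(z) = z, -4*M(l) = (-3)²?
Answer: -4932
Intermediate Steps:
M(l) = -9/4 (M(l) = -¼*(-3)² = -¼*9 = -9/4)
O = -1233/4 (O = -9/4 - 1*306 = -9/4 - 306 = -1233/4 ≈ -308.25)
o = -1233/4 ≈ -308.25
a = 15 (a = 3*(-1 + 6) = 3*5 = 15)
o*(f(Y(1)) + a) = -1233*(1 + 15)/4 = -1233/4*16 = -4932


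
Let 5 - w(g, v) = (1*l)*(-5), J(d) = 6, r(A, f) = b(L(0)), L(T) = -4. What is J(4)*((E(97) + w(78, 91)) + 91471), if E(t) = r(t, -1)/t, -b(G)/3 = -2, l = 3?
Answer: 53247798/97 ≈ 5.4895e+5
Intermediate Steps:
b(G) = 6 (b(G) = -3*(-2) = 6)
r(A, f) = 6
w(g, v) = 20 (w(g, v) = 5 - 1*3*(-5) = 5 - 3*(-5) = 5 - 1*(-15) = 5 + 15 = 20)
E(t) = 6/t
J(4)*((E(97) + w(78, 91)) + 91471) = 6*((6/97 + 20) + 91471) = 6*(1946/97 + 91471) = 6*(8874633/97) = 53247798/97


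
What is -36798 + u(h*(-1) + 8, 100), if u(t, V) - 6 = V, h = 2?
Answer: -36692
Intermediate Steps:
u(t, V) = 6 + V
-36798 + u(h*(-1) + 8, 100) = -36798 + (6 + 100) = -36798 + 106 = -36692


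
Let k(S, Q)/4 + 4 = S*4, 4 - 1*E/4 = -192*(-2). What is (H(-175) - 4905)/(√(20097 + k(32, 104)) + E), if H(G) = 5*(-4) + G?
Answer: 2584000/763269 + 1700*√20593/763269 ≈ 3.7051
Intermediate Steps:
H(G) = -20 + G
E = -1520 (E = 16 - (-768)*(-2) = 16 - 4*384 = 16 - 1536 = -1520)
k(S, Q) = -16 + 16*S (k(S, Q) = -16 + 4*(S*4) = -16 + 4*(4*S) = -16 + 16*S)
(H(-175) - 4905)/(√(20097 + k(32, 104)) + E) = ((-20 - 175) - 4905)/(√(20097 + (-16 + 16*32)) - 1520) = (-195 - 4905)/(√(20097 + (-16 + 512)) - 1520) = -5100/(√(20097 + 496) - 1520) = -5100/(√20593 - 1520) = -5100/(-1520 + √20593)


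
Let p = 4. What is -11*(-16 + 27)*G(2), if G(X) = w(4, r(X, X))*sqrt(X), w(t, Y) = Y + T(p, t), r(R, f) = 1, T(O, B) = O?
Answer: -605*sqrt(2) ≈ -855.60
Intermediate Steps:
w(t, Y) = 4 + Y (w(t, Y) = Y + 4 = 4 + Y)
G(X) = 5*sqrt(X) (G(X) = (4 + 1)*sqrt(X) = 5*sqrt(X))
-11*(-16 + 27)*G(2) = -11*(-16 + 27)*5*sqrt(2) = -121*5*sqrt(2) = -605*sqrt(2)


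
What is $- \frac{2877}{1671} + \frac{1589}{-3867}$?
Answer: $- \frac{4593526}{2153919} \approx -2.1326$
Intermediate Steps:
$- \frac{2877}{1671} + \frac{1589}{-3867} = \left(-2877\right) \frac{1}{1671} + 1589 \left(- \frac{1}{3867}\right) = - \frac{959}{557} - \frac{1589}{3867} = - \frac{4593526}{2153919}$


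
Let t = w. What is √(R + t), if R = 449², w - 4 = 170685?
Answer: √372290 ≈ 610.16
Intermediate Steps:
w = 170689 (w = 4 + 170685 = 170689)
t = 170689
R = 201601
√(R + t) = √(201601 + 170689) = √372290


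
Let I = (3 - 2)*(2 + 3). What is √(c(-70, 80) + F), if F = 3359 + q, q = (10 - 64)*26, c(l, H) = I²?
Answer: 6*√55 ≈ 44.497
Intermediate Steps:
I = 5 (I = 1*5 = 5)
c(l, H) = 25 (c(l, H) = 5² = 25)
q = -1404 (q = -54*26 = -1404)
F = 1955 (F = 3359 - 1404 = 1955)
√(c(-70, 80) + F) = √(25 + 1955) = √1980 = 6*√55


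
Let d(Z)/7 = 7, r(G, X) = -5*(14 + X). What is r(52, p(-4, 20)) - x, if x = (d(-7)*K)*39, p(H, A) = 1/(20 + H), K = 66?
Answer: -2019141/16 ≈ -1.2620e+5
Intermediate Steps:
r(G, X) = -70 - 5*X
d(Z) = 49 (d(Z) = 7*7 = 49)
x = 126126 (x = (49*66)*39 = 3234*39 = 126126)
r(52, p(-4, 20)) - x = (-70 - 5/(20 - 4)) - 1*126126 = (-70 - 5/16) - 126126 = -1125/16 - 126126 = -2019141/16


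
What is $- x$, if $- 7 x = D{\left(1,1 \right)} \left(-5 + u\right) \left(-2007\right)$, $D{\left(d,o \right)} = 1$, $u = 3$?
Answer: $\frac{4014}{7} \approx 573.43$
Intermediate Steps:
$x = - \frac{4014}{7}$ ($x = - \frac{1 \left(-5 + 3\right) \left(-2007\right)}{7} = - \frac{1 \left(-2\right) \left(-2007\right)}{7} = - \frac{\left(-2\right) \left(-2007\right)}{7} = \left(- \frac{1}{7}\right) 4014 = - \frac{4014}{7} \approx -573.43$)
$- x = \left(-1\right) \left(- \frac{4014}{7}\right) = \frac{4014}{7}$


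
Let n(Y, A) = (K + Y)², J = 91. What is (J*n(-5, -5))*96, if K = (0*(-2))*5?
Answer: 218400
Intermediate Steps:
K = 0 (K = 0*5 = 0)
n(Y, A) = Y² (n(Y, A) = (0 + Y)² = Y²)
(J*n(-5, -5))*96 = (91*(-5)²)*96 = (91*25)*96 = 2275*96 = 218400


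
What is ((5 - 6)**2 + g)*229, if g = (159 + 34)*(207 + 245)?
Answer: 19977273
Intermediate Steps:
g = 87236 (g = 193*452 = 87236)
((5 - 6)**2 + g)*229 = ((5 - 6)**2 + 87236)*229 = ((-1)**2 + 87236)*229 = (1 + 87236)*229 = 87237*229 = 19977273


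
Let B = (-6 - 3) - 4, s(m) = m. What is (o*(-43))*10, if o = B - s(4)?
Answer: 7310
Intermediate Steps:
B = -13 (B = -9 - 4 = -13)
o = -17 (o = -13 - 1*4 = -13 - 4 = -17)
(o*(-43))*10 = -17*(-43)*10 = 731*10 = 7310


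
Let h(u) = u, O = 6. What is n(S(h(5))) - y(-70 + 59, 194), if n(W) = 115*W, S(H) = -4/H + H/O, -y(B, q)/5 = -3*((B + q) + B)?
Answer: -15457/6 ≈ -2576.2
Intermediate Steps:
y(B, q) = 15*q + 30*B (y(B, q) = -(-15)*((B + q) + B) = -(-15)*(q + 2*B) = -5*(-6*B - 3*q) = 15*q + 30*B)
S(H) = -4/H + H/6
n(S(h(5))) - y(-70 + 59, 194) = 115*(-4/5 + (⅙)*5) - (15*194 + 30*(-70 + 59)) = 115*(-4*⅕ + ⅚) - (2910 + 30*(-11)) = 115*(-⅘ + ⅚) - (2910 - 330) = 115*(1/30) - 1*2580 = 23/6 - 2580 = -15457/6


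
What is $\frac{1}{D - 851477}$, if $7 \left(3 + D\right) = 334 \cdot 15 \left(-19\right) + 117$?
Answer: $- \frac{7}{6055433} \approx -1.156 \cdot 10^{-6}$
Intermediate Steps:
$D = - \frac{95094}{7}$ ($D = -3 + \frac{334 \cdot 15 \left(-19\right) + 117}{7} = -3 + \frac{334 \left(-285\right) + 117}{7} = -3 + \frac{-95190 + 117}{7} = -3 + \frac{1}{7} \left(-95073\right) = -3 - \frac{95073}{7} = - \frac{95094}{7} \approx -13585.0$)
$\frac{1}{D - 851477} = \frac{1}{- \frac{95094}{7} - 851477} = \frac{1}{- \frac{6055433}{7}} = - \frac{7}{6055433}$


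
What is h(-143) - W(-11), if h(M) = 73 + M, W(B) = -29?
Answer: -41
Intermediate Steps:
h(-143) - W(-11) = (73 - 143) - 1*(-29) = -70 + 29 = -41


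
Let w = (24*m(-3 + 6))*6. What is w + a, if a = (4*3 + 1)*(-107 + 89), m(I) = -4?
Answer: -810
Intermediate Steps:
w = -576 (w = (24*(-4))*6 = -96*6 = -576)
a = -234 (a = (12 + 1)*(-18) = 13*(-18) = -234)
w + a = -576 - 234 = -810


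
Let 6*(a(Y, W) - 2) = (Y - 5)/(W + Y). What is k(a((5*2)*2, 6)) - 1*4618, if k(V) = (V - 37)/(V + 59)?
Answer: -4891067/1059 ≈ -4618.6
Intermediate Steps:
a(Y, W) = 2 + (-5 + Y)/(6*(W + Y)) (a(Y, W) = 2 + ((Y - 5)/(W + Y))/6 = 2 + ((-5 + Y)/(W + Y))/6 = 2 + (-5 + Y)/(6*(W + Y)))
k(V) = (-37 + V)/(59 + V)
k(a((5*2)*2, 6)) - 1*4618 = (-37 + (-5 + 12*6 + 13*((5*2)*2))/(6*(6 + (5*2)*2)))/(59 + (-5 + 12*6 + 13*((5*2)*2))/(6*(6 + (5*2)*2))) - 1*4618 = (-37 + (-5 + 72 + 13*(10*2))/(6*(6 + 10*2)))/(59 + (-5 + 72 + 13*(10*2))/(6*(6 + 10*2))) - 4618 = (-37 + (-5 + 72 + 13*20)/(6*(6 + 20)))/(59 + (-5 + 72 + 13*20)/(6*(6 + 20))) - 4618 = (-37 + (⅙)*(-5 + 72 + 260)/26)/(59 + (⅙)*(-5 + 72 + 260)/26) - 4618 = (-37 + (⅙)*(1/26)*327)/(59 + (⅙)*(1/26)*327) - 4618 = (-37 + 109/52)/(59 + 109/52) - 4618 = -1815/52/(3177/52) - 4618 = (52/3177)*(-1815/52) - 4618 = -605/1059 - 4618 = -4891067/1059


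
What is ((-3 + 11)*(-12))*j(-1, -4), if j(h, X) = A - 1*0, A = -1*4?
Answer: 384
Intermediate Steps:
A = -4
j(h, X) = -4 (j(h, X) = -4 - 1*0 = -4 + 0 = -4)
((-3 + 11)*(-12))*j(-1, -4) = ((-3 + 11)*(-12))*(-4) = (8*(-12))*(-4) = -96*(-4) = 384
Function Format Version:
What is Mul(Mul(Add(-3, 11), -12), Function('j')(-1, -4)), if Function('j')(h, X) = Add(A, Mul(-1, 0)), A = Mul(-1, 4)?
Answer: 384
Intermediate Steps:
A = -4
Function('j')(h, X) = -4 (Function('j')(h, X) = Add(-4, Mul(-1, 0)) = Add(-4, 0) = -4)
Mul(Mul(Add(-3, 11), -12), Function('j')(-1, -4)) = Mul(Mul(Add(-3, 11), -12), -4) = Mul(Mul(8, -12), -4) = Mul(-96, -4) = 384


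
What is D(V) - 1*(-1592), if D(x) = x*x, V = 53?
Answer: 4401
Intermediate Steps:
D(x) = x²
D(V) - 1*(-1592) = 53² - 1*(-1592) = 2809 + 1592 = 4401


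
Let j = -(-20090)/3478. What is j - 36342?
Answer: -63188693/1739 ≈ -36336.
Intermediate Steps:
j = 10045/1739 (j = -(-20090)/3478 = -1*(-10045/1739) = 10045/1739 ≈ 5.7763)
j - 36342 = 10045/1739 - 36342 = -63188693/1739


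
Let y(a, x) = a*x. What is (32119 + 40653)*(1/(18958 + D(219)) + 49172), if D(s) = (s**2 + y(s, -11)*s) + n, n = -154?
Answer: 824461373231566/230403 ≈ 3.5783e+9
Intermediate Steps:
D(s) = -154 - 10*s**2 (D(s) = (s**2 + (s*(-11))*s) - 154 = (s**2 + (-11*s)*s) - 154 = (s**2 - 11*s**2) - 154 = -10*s**2 - 154 = -154 - 10*s**2)
(32119 + 40653)*(1/(18958 + D(219)) + 49172) = (32119 + 40653)*(1/(18958 + (-154 - 10*219**2)) + 49172) = 72772*(1/(18958 + (-154 - 10*47961)) + 49172) = 72772*(1/(18958 + (-154 - 479610)) + 49172) = 72772*(1/(18958 - 479764) + 49172) = 72772*(1/(-460806) + 49172) = 72772*(-1/460806 + 49172) = 72772*(22658752631/460806) = 824461373231566/230403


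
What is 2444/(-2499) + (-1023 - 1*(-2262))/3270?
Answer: -1631873/2723910 ≈ -0.59909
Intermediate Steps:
2444/(-2499) + (-1023 - 1*(-2262))/3270 = 2444*(-1/2499) + (-1023 + 2262)*(1/3270) = -2444/2499 + 1239*(1/3270) = -2444/2499 + 413/1090 = -1631873/2723910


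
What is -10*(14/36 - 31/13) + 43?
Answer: 7366/117 ≈ 62.957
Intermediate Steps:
-10*(14/36 - 31/13) + 43 = -10*(14*(1/36) - 31*1/13) + 43 = -10*(7/18 - 31/13) + 43 = -10*(-467/234) + 43 = 2335/117 + 43 = 7366/117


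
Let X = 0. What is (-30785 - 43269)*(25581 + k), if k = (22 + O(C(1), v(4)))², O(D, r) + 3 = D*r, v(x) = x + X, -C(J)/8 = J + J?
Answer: -2044334724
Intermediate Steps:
C(J) = -16*J (C(J) = -8*(J + J) = -16*J)
v(x) = x (v(x) = x + 0 = x)
O(D, r) = -3 + D*r
k = 2025 (k = (22 + (-3 - 16*1*4))² = (22 + (-3 - 16*4))² = (22 + (-3 - 64))² = (22 - 67)² = (-45)² = 2025)
(-30785 - 43269)*(25581 + k) = (-30785 - 43269)*(25581 + 2025) = -74054*27606 = -2044334724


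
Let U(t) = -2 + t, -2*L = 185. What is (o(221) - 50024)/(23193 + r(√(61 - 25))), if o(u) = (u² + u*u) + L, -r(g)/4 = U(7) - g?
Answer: 95131/46394 ≈ 2.0505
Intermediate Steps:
L = -185/2 (L = -½*185 = -185/2 ≈ -92.500)
r(g) = -20 + 4*g (r(g) = -4*((-2 + 7) - g) = -4*(5 - g) = -20 + 4*g)
o(u) = -185/2 + 2*u² (o(u) = (u² + u*u) - 185/2 = (u² + u²) - 185/2 = 2*u² - 185/2 = -185/2 + 2*u²)
(o(221) - 50024)/(23193 + r(√(61 - 25))) = ((-185/2 + 2*221²) - 50024)/(23193 + (-20 + 4*√(61 - 25))) = ((-185/2 + 2*48841) - 50024)/(23193 + (-20 + 4*√36)) = ((-185/2 + 97682) - 50024)/(23193 + (-20 + 4*6)) = (195179/2 - 50024)/(23193 + (-20 + 24)) = 95131/(2*(23193 + 4)) = (95131/2)/23197 = (95131/2)*(1/23197) = 95131/46394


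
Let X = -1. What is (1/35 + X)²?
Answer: 1156/1225 ≈ 0.94367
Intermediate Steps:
(1/35 + X)² = (1/35 - 1)² = (-34/35)² = 1156/1225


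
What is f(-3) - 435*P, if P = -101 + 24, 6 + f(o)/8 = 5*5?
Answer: 33647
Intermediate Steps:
f(o) = 152 (f(o) = -48 + 8*(5*5) = -48 + 8*25 = -48 + 200 = 152)
P = -77
f(-3) - 435*P = 152 - 435*(-77) = 152 + 33495 = 33647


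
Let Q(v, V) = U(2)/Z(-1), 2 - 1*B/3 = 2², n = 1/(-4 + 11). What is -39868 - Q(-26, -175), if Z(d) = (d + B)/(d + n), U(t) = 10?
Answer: -1953592/49 ≈ -39869.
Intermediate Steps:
n = ⅐ (n = 1/7 = ⅐ ≈ 0.14286)
B = -6 (B = 6 - 3*2² = 6 - 3*4 = 6 - 12 = -6)
Z(d) = (-6 + d)/(⅐ + d) (Z(d) = (d - 6)/(d + ⅐) = (-6 + d)/(⅐ + d))
Q(v, V) = 60/49 (Q(v, V) = 10/((7*(-6 - 1)/(1 + 7*(-1)))) = 10/((7*(-7)/(1 - 7))) = 10/((7*(-7)/(-6))) = 10/((7*(-⅙)*(-7))) = 10/(49/6) = 10*(6/49) = 60/49)
-39868 - Q(-26, -175) = -39868 - 1*60/49 = -39868 - 60/49 = -1953592/49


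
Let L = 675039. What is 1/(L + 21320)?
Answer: 1/696359 ≈ 1.4360e-6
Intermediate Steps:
1/(L + 21320) = 1/(675039 + 21320) = 1/696359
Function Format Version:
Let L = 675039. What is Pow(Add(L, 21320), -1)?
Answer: Rational(1, 696359) ≈ 1.4360e-6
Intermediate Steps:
Pow(Add(L, 21320), -1) = Pow(Add(675039, 21320), -1) = Pow(696359, -1) = Rational(1, 696359)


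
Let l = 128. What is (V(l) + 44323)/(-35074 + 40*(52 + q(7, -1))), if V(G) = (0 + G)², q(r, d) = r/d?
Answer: -60707/33274 ≈ -1.8245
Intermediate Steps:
V(G) = G²
(V(l) + 44323)/(-35074 + 40*(52 + q(7, -1))) = (128² + 44323)/(-35074 + 40*(52 + 7/(-1))) = (16384 + 44323)/(-35074 + 40*(52 + 7*(-1))) = 60707/(-35074 + 40*(52 - 7)) = 60707/(-35074 + 40*45) = 60707/(-35074 + 1800) = 60707/(-33274) = 60707*(-1/33274) = -60707/33274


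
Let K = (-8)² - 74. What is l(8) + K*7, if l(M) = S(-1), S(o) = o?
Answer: -71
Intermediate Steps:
l(M) = -1
K = -10 (K = 64 - 74 = -10)
l(8) + K*7 = -1 - 10*7 = -1 - 70 = -71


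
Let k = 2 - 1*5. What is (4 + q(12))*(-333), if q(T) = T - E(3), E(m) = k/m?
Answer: -5661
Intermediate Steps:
k = -3 (k = 2 - 5 = -3)
E(m) = -3/m
q(T) = 1 + T (q(T) = T - (-3)/3 = T - 1*(-1) = T + 1 = 1 + T)
(4 + q(12))*(-333) = (4 + (1 + 12))*(-333) = (4 + 13)*(-333) = 17*(-333) = -5661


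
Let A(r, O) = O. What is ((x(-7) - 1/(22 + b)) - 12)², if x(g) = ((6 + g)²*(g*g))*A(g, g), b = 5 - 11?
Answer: 32273761/256 ≈ 1.2607e+5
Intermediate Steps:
b = -6
x(g) = g³*(6 + g)² (x(g) = ((6 + g)²*(g*g))*g = ((6 + g)²*g²)*g = (g²*(6 + g)²)*g = g³*(6 + g)²)
((x(-7) - 1/(22 + b)) - 12)² = (((-7)³*(6 - 7)² - 1/(22 - 6)) - 12)² = ((-343*(-1)² - 1/16) - 12)² = ((-343*1 - 1*1/16) - 12)² = ((-343 - 1/16) - 12)² = (-5489/16 - 12)² = (-5681/16)² = 32273761/256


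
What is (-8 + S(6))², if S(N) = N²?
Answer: 784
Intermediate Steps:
(-8 + S(6))² = (-8 + 6²)² = (-8 + 36)² = 28² = 784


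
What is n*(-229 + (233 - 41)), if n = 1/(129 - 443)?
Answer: 37/314 ≈ 0.11783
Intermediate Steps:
n = -1/314 (n = 1/(-314) = -1/314 ≈ -0.0031847)
n*(-229 + (233 - 41)) = -(-229 + (233 - 41))/314 = -(-229 + 192)/314 = -1/314*(-37) = 37/314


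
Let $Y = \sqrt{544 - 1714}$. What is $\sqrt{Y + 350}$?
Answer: $\sqrt{350 + 3 i \sqrt{130}} \approx 18.731 + 0.91309 i$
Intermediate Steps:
$Y = 3 i \sqrt{130}$ ($Y = \sqrt{-1170} = 3 i \sqrt{130} \approx 34.205 i$)
$\sqrt{Y + 350} = \sqrt{3 i \sqrt{130} + 350} = \sqrt{350 + 3 i \sqrt{130}}$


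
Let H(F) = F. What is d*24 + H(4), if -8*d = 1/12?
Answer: 15/4 ≈ 3.7500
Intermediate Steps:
d = -1/96 (d = -⅛/12 = -⅛*1/12 = -1/96 ≈ -0.010417)
d*24 + H(4) = -1/96*24 + 4 = -¼ + 4 = 15/4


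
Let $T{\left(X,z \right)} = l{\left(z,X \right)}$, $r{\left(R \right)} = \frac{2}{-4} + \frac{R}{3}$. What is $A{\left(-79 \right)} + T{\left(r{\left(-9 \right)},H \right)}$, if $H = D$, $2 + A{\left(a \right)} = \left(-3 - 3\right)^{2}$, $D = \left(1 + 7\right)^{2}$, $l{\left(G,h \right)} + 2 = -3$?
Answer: $29$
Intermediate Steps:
$l{\left(G,h \right)} = -5$ ($l{\left(G,h \right)} = -2 - 3 = -5$)
$r{\left(R \right)} = - \frac{1}{2} + \frac{R}{3}$ ($r{\left(R \right)} = 2 \left(- \frac{1}{4}\right) + R \frac{1}{3} = - \frac{1}{2} + \frac{R}{3}$)
$D = 64$ ($D = 8^{2} = 64$)
$A{\left(a \right)} = 34$ ($A{\left(a \right)} = -2 + \left(-3 - 3\right)^{2} = -2 + \left(-6\right)^{2} = -2 + 36 = 34$)
$H = 64$
$T{\left(X,z \right)} = -5$
$A{\left(-79 \right)} + T{\left(r{\left(-9 \right)},H \right)} = 34 - 5 = 29$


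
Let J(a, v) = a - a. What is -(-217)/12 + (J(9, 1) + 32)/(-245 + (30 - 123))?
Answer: 36481/2028 ≈ 17.989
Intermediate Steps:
J(a, v) = 0
-(-217)/12 + (J(9, 1) + 32)/(-245 + (30 - 123)) = -(-217)/12 + (0 + 32)/(-245 + (30 - 123)) = -(-217)/12 + 32/(-245 - 93) = -31*(-7/12) + 32/(-338) = 217/12 + 32*(-1/338) = 217/12 - 16/169 = 36481/2028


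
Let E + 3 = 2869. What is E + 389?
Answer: 3255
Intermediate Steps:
E = 2866 (E = -3 + 2869 = 2866)
E + 389 = 2866 + 389 = 3255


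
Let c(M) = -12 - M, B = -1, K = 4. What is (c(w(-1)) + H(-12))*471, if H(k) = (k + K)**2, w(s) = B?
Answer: 24963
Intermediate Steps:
w(s) = -1
H(k) = (4 + k)**2 (H(k) = (k + 4)**2 = (4 + k)**2)
(c(w(-1)) + H(-12))*471 = ((-12 - 1*(-1)) + (4 - 12)**2)*471 = ((-12 + 1) + (-8)**2)*471 = (-11 + 64)*471 = 53*471 = 24963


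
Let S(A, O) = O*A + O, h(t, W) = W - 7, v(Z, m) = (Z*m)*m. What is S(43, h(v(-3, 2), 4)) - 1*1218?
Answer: -1350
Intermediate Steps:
v(Z, m) = Z*m**2
h(t, W) = -7 + W
S(A, O) = O + A*O (S(A, O) = A*O + O = O + A*O)
S(43, h(v(-3, 2), 4)) - 1*1218 = (-7 + 4)*(1 + 43) - 1*1218 = -3*44 - 1218 = -132 - 1218 = -1350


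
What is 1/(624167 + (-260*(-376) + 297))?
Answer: 1/722224 ≈ 1.3846e-6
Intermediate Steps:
1/(624167 + (-260*(-376) + 297)) = 1/(624167 + (97760 + 297)) = 1/(624167 + 98057) = 1/722224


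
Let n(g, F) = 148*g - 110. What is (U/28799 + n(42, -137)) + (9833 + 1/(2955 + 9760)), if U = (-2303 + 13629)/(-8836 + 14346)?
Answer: 3215928954881123/201764786035 ≈ 15939.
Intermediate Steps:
n(g, F) = -110 + 148*g
U = 5663/2755 (U = 11326/5510 = 11326*(1/5510) = 5663/2755 ≈ 2.0555)
(U/28799 + n(42, -137)) + (9833 + 1/(2955 + 9760)) = ((5663/2755)/28799 + (-110 + 148*42)) + (9833 + 1/(2955 + 9760)) = ((5663/2755)*(1/28799) + (-110 + 6216)) + (9833 + 1/12715) = (5663/79341245 + 6106) + (9833 + 1/12715) = 484457647633/79341245 + 125026596/12715 = 3215928954881123/201764786035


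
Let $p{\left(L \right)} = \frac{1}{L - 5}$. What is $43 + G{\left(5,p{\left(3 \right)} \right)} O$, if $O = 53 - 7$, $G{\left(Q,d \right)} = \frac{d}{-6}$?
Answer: $\frac{281}{6} \approx 46.833$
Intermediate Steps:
$p{\left(L \right)} = \frac{1}{-5 + L}$
$G{\left(Q,d \right)} = - \frac{d}{6}$ ($G{\left(Q,d \right)} = d \left(- \frac{1}{6}\right) = - \frac{d}{6}$)
$O = 46$
$43 + G{\left(5,p{\left(3 \right)} \right)} O = 43 + - \frac{1}{6 \left(-5 + 3\right)} 46 = 43 + - \frac{1}{6 \left(-2\right)} 46 = 43 + \left(- \frac{1}{6}\right) \left(- \frac{1}{2}\right) 46 = 43 + \frac{1}{12} \cdot 46 = 43 + \frac{23}{6} = \frac{281}{6}$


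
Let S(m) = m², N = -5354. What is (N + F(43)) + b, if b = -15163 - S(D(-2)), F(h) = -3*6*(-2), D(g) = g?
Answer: -20485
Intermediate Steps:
F(h) = 36 (F(h) = -18*(-2) = 36)
b = -15167 (b = -15163 - 1*(-2)² = -15163 - 1*4 = -15163 - 4 = -15167)
(N + F(43)) + b = (-5354 + 36) - 15167 = -5318 - 15167 = -20485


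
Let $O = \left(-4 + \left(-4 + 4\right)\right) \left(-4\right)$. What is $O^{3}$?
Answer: $4096$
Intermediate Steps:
$O = 16$ ($O = \left(-4 + 0\right) \left(-4\right) = \left(-4\right) \left(-4\right) = 16$)
$O^{3} = 16^{3} = 4096$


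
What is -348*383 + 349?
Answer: -132935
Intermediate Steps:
-348*383 + 349 = -133284 + 349 = -132935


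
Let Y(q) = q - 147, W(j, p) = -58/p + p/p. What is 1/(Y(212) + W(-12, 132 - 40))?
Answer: 46/3007 ≈ 0.015298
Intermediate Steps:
W(j, p) = 1 - 58/p (W(j, p) = -58/p + 1 = 1 - 58/p)
Y(q) = -147 + q
1/(Y(212) + W(-12, 132 - 40)) = 1/((-147 + 212) + (-58 + (132 - 40))/(132 - 40)) = 1/(65 + (-58 + 92)/92) = 1/(65 + (1/92)*34) = 1/(65 + 17/46) = 1/(3007/46) = 46/3007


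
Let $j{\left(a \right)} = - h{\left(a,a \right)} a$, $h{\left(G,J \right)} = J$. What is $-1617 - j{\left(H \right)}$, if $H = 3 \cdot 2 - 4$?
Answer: $-1613$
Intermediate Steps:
$H = 2$ ($H = 6 - 4 = 2$)
$j{\left(a \right)} = - a^{2}$ ($j{\left(a \right)} = - a a = - a^{2}$)
$-1617 - j{\left(H \right)} = -1617 - - 2^{2} = -1617 - \left(-1\right) 4 = -1617 - -4 = -1617 + 4 = -1613$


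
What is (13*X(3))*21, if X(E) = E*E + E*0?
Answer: 2457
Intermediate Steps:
X(E) = E² (X(E) = E² + 0 = E²)
(13*X(3))*21 = (13*3²)*21 = (13*9)*21 = 117*21 = 2457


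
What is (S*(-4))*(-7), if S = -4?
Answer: -112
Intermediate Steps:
(S*(-4))*(-7) = -4*(-4)*(-7) = 16*(-7) = -112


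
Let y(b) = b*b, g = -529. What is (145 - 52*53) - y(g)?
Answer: -282452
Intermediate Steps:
y(b) = b²
(145 - 52*53) - y(g) = (145 - 52*53) - 1*(-529)² = (145 - 2756) - 1*279841 = -2611 - 279841 = -282452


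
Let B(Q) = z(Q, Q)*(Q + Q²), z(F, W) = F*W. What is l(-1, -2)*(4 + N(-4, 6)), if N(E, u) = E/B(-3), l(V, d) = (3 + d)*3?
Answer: 106/9 ≈ 11.778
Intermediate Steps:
B(Q) = Q²*(Q + Q²) (B(Q) = (Q*Q)*(Q + Q²) = Q²*(Q + Q²))
l(V, d) = 9 + 3*d
N(E, u) = E/54 (N(E, u) = E/(((-3)³*(1 - 3))) = E/((-27*(-2))) = E/54)
l(-1, -2)*(4 + N(-4, 6)) = (9 + 3*(-2))*(4 + (1/54)*(-4)) = (9 - 6)*(4 - 2/27) = 3*(106/27) = 106/9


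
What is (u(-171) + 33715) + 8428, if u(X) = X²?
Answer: 71384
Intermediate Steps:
(u(-171) + 33715) + 8428 = ((-171)² + 33715) + 8428 = (29241 + 33715) + 8428 = 62956 + 8428 = 71384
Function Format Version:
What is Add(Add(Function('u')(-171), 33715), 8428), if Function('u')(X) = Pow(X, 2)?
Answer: 71384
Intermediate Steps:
Add(Add(Function('u')(-171), 33715), 8428) = Add(Add(Pow(-171, 2), 33715), 8428) = Add(Add(29241, 33715), 8428) = Add(62956, 8428) = 71384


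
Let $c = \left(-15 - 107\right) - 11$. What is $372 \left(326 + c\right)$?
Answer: $71796$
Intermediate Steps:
$c = -133$ ($c = -122 - 11 = -133$)
$372 \left(326 + c\right) = 372 \left(326 - 133\right) = 372 \cdot 193 = 71796$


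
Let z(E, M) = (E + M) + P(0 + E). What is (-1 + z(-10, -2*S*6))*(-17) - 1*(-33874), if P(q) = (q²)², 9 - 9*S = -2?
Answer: -407069/3 ≈ -1.3569e+5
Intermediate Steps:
S = 11/9 (S = 1 - ⅑*(-2) = 1 + 2/9 = 11/9 ≈ 1.2222)
P(q) = q⁴
z(E, M) = E + M + E⁴ (z(E, M) = (E + M) + (0 + E)⁴ = (E + M) + E⁴ = E + M + E⁴)
(-1 + z(-10, -2*S*6))*(-17) - 1*(-33874) = (-1 + (-10 - 2*11/9*6 + (-10)⁴))*(-17) - 1*(-33874) = (-1 + (-10 - 22/9*6 + 10000))*(-17) + 33874 = (-1 + (-10 - 44/3 + 10000))*(-17) + 33874 = (-1 + 29926/3)*(-17) + 33874 = (29923/3)*(-17) + 33874 = -508691/3 + 33874 = -407069/3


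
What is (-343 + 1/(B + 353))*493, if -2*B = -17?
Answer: -122257591/723 ≈ -1.6910e+5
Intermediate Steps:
B = 17/2 (B = -½*(-17) = 17/2 ≈ 8.5000)
(-343 + 1/(B + 353))*493 = (-343 + 1/(17/2 + 353))*493 = (-343 + 1/(723/2))*493 = (-343 + 2/723)*493 = -247987/723*493 = -122257591/723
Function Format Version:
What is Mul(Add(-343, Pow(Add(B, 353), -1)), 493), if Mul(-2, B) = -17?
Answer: Rational(-122257591, 723) ≈ -1.6910e+5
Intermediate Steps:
B = Rational(17, 2) (B = Mul(Rational(-1, 2), -17) = Rational(17, 2) ≈ 8.5000)
Mul(Add(-343, Pow(Add(B, 353), -1)), 493) = Mul(Add(-343, Pow(Add(Rational(17, 2), 353), -1)), 493) = Mul(Add(-343, Pow(Rational(723, 2), -1)), 493) = Mul(Add(-343, Rational(2, 723)), 493) = Mul(Rational(-247987, 723), 493) = Rational(-122257591, 723)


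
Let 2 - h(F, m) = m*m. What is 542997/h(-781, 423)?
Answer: -77571/25561 ≈ -3.0347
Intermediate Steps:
h(F, m) = 2 - m**2 (h(F, m) = 2 - m*m = 2 - m**2)
542997/h(-781, 423) = 542997/(2 - 1*423**2) = 542997/(2 - 1*178929) = 542997/(2 - 178929) = 542997/(-178927) = 542997*(-1/178927) = -77571/25561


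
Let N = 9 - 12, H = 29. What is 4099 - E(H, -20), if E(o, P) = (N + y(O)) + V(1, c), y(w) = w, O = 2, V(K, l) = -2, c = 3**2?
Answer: 4102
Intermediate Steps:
c = 9
N = -3
E(o, P) = -3 (E(o, P) = (-3 + 2) - 2 = -1 - 2 = -3)
4099 - E(H, -20) = 4099 - 1*(-3) = 4099 + 3 = 4102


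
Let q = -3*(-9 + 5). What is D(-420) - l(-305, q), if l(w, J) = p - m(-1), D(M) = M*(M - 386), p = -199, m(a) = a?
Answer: 338718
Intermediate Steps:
D(M) = M*(-386 + M)
q = 12 (q = -3*(-4) = 12)
l(w, J) = -198 (l(w, J) = -199 - 1*(-1) = -199 + 1 = -198)
D(-420) - l(-305, q) = -420*(-386 - 420) - 1*(-198) = -420*(-806) + 198 = 338520 + 198 = 338718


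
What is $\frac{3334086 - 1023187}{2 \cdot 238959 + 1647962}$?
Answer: $\frac{2310899}{2125880} \approx 1.087$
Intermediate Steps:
$\frac{3334086 - 1023187}{2 \cdot 238959 + 1647962} = \frac{2310899}{477918 + 1647962} = \frac{2310899}{2125880}$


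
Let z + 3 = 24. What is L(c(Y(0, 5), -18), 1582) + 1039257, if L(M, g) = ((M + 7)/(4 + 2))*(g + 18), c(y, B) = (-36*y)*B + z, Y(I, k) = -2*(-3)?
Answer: 6250571/3 ≈ 2.0835e+6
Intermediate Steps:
z = 21 (z = -3 + 24 = 21)
Y(I, k) = 6
c(y, B) = 21 - 36*B*y (c(y, B) = (-36*y)*B + 21 = -36*B*y + 21 = 21 - 36*B*y)
L(M, g) = (18 + g)*(7/6 + M/6) (L(M, g) = ((7 + M)/6)*(18 + g) = ((7 + M)*(⅙))*(18 + g) = (7/6 + M/6)*(18 + g) = (18 + g)*(7/6 + M/6))
L(c(Y(0, 5), -18), 1582) + 1039257 = (21 + 3*(21 - 36*(-18)*6) + (7/6)*1582 + (⅙)*(21 - 36*(-18)*6)*1582) + 1039257 = (21 + 3*(21 + 3888) + 5537/3 + (⅙)*(21 + 3888)*1582) + 1039257 = (21 + 3*3909 + 5537/3 + (⅙)*3909*1582) + 1039257 = (21 + 11727 + 5537/3 + 1030673) + 1039257 = 3132800/3 + 1039257 = 6250571/3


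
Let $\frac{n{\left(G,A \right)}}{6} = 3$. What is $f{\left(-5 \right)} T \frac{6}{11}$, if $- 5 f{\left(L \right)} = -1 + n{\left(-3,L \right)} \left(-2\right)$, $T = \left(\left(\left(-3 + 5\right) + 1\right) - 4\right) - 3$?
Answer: $- \frac{888}{55} \approx -16.145$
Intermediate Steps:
$n{\left(G,A \right)} = 18$ ($n{\left(G,A \right)} = 6 \cdot 3 = 18$)
$T = -4$ ($T = \left(\left(2 + 1\right) - 4\right) - 3 = \left(3 - 4\right) - 3 = -1 - 3 = -4$)
$f{\left(L \right)} = \frac{37}{5}$ ($f{\left(L \right)} = - \frac{-1 + 18 \left(-2\right)}{5} = - \frac{-1 - 36}{5} = \left(- \frac{1}{5}\right) \left(-37\right) = \frac{37}{5}$)
$f{\left(-5 \right)} T \frac{6}{11} = \frac{37}{5} \left(-4\right) \frac{6}{11} = - \frac{148 \cdot 6 \cdot \frac{1}{11}}{5} = \left(- \frac{148}{5}\right) \frac{6}{11} = - \frac{888}{55}$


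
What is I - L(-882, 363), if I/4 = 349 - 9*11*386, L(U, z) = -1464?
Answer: -149996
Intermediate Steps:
I = -151460 (I = 4*(349 - 9*11*386) = 4*(349 - 99*386) = 4*(349 - 38214) = 4*(-37865) = -151460)
I - L(-882, 363) = -151460 - 1*(-1464) = -151460 + 1464 = -149996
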